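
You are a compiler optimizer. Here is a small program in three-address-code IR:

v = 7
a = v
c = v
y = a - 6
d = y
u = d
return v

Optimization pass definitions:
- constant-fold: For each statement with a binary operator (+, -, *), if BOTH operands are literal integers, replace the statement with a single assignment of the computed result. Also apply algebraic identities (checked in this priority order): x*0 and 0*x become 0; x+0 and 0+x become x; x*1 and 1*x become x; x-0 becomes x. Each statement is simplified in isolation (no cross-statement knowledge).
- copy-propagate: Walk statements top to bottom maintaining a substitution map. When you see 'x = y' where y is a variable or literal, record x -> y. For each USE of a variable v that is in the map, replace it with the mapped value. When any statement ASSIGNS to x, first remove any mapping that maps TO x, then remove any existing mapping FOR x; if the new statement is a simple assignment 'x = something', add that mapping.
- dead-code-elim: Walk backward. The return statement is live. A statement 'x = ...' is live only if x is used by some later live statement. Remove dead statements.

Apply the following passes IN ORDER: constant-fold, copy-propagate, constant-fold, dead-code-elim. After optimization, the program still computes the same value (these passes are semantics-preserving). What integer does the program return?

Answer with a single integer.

Initial IR:
  v = 7
  a = v
  c = v
  y = a - 6
  d = y
  u = d
  return v
After constant-fold (7 stmts):
  v = 7
  a = v
  c = v
  y = a - 6
  d = y
  u = d
  return v
After copy-propagate (7 stmts):
  v = 7
  a = 7
  c = 7
  y = 7 - 6
  d = y
  u = y
  return 7
After constant-fold (7 stmts):
  v = 7
  a = 7
  c = 7
  y = 1
  d = y
  u = y
  return 7
After dead-code-elim (1 stmts):
  return 7
Evaluate:
  v = 7  =>  v = 7
  a = v  =>  a = 7
  c = v  =>  c = 7
  y = a - 6  =>  y = 1
  d = y  =>  d = 1
  u = d  =>  u = 1
  return v = 7

Answer: 7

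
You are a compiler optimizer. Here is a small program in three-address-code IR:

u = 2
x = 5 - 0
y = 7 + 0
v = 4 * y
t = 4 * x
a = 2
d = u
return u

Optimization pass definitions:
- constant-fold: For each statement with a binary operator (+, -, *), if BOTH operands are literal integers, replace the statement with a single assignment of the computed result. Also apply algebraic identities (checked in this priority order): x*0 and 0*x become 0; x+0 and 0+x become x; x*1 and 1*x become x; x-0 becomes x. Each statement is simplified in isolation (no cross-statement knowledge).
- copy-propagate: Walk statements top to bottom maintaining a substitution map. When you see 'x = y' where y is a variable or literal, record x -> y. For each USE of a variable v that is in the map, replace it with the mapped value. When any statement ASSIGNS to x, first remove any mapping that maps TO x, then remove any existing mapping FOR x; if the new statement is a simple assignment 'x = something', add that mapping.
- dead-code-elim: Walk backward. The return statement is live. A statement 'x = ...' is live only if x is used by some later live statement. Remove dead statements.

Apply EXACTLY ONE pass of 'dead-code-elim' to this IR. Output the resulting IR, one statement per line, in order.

Answer: u = 2
return u

Derivation:
Applying dead-code-elim statement-by-statement:
  [8] return u  -> KEEP (return); live=['u']
  [7] d = u  -> DEAD (d not live)
  [6] a = 2  -> DEAD (a not live)
  [5] t = 4 * x  -> DEAD (t not live)
  [4] v = 4 * y  -> DEAD (v not live)
  [3] y = 7 + 0  -> DEAD (y not live)
  [2] x = 5 - 0  -> DEAD (x not live)
  [1] u = 2  -> KEEP; live=[]
Result (2 stmts):
  u = 2
  return u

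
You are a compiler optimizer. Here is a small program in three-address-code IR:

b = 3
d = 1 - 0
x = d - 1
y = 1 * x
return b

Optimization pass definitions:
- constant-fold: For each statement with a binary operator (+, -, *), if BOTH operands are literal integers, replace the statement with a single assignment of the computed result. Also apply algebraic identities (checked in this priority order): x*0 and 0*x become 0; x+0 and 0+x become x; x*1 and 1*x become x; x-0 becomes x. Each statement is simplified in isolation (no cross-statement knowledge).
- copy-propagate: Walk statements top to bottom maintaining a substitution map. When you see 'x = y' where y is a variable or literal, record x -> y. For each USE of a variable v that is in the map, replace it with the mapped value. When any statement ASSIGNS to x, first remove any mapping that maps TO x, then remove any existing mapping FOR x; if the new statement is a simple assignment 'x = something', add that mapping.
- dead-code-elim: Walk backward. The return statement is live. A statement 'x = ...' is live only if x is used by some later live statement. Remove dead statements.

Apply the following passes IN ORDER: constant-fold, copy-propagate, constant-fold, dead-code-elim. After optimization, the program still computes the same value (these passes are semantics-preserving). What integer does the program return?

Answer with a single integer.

Answer: 3

Derivation:
Initial IR:
  b = 3
  d = 1 - 0
  x = d - 1
  y = 1 * x
  return b
After constant-fold (5 stmts):
  b = 3
  d = 1
  x = d - 1
  y = x
  return b
After copy-propagate (5 stmts):
  b = 3
  d = 1
  x = 1 - 1
  y = x
  return 3
After constant-fold (5 stmts):
  b = 3
  d = 1
  x = 0
  y = x
  return 3
After dead-code-elim (1 stmts):
  return 3
Evaluate:
  b = 3  =>  b = 3
  d = 1 - 0  =>  d = 1
  x = d - 1  =>  x = 0
  y = 1 * x  =>  y = 0
  return b = 3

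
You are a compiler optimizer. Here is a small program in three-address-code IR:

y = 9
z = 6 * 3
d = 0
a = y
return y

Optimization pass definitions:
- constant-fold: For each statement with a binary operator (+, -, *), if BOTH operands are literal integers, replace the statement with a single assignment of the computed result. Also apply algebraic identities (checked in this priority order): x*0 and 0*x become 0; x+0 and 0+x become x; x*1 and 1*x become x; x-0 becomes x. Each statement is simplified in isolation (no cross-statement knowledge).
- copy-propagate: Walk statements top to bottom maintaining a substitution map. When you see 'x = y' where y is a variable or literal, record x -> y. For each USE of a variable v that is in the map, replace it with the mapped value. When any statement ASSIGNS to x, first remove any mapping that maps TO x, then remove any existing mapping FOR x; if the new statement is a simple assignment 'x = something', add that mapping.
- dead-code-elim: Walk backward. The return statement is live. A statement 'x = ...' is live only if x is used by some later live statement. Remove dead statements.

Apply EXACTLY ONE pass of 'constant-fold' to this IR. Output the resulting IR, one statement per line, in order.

Applying constant-fold statement-by-statement:
  [1] y = 9  (unchanged)
  [2] z = 6 * 3  -> z = 18
  [3] d = 0  (unchanged)
  [4] a = y  (unchanged)
  [5] return y  (unchanged)
Result (5 stmts):
  y = 9
  z = 18
  d = 0
  a = y
  return y

Answer: y = 9
z = 18
d = 0
a = y
return y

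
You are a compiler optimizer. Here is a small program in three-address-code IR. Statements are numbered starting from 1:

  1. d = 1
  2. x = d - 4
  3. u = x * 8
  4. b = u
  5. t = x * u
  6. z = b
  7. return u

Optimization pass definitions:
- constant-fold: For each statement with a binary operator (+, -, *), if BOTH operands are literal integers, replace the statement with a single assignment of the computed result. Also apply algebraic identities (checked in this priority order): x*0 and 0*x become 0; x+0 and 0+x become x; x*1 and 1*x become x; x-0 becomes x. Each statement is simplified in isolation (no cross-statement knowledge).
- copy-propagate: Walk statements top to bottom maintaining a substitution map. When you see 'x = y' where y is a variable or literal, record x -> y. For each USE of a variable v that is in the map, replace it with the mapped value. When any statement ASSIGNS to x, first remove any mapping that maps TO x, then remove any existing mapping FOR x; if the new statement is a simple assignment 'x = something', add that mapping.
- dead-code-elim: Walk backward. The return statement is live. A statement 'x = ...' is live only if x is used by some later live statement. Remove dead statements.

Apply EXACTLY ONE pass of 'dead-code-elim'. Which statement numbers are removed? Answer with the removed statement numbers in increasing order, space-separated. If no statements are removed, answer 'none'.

Answer: 4 5 6

Derivation:
Backward liveness scan:
Stmt 1 'd = 1': KEEP (d is live); live-in = []
Stmt 2 'x = d - 4': KEEP (x is live); live-in = ['d']
Stmt 3 'u = x * 8': KEEP (u is live); live-in = ['x']
Stmt 4 'b = u': DEAD (b not in live set ['u'])
Stmt 5 't = x * u': DEAD (t not in live set ['u'])
Stmt 6 'z = b': DEAD (z not in live set ['u'])
Stmt 7 'return u': KEEP (return); live-in = ['u']
Removed statement numbers: [4, 5, 6]
Surviving IR:
  d = 1
  x = d - 4
  u = x * 8
  return u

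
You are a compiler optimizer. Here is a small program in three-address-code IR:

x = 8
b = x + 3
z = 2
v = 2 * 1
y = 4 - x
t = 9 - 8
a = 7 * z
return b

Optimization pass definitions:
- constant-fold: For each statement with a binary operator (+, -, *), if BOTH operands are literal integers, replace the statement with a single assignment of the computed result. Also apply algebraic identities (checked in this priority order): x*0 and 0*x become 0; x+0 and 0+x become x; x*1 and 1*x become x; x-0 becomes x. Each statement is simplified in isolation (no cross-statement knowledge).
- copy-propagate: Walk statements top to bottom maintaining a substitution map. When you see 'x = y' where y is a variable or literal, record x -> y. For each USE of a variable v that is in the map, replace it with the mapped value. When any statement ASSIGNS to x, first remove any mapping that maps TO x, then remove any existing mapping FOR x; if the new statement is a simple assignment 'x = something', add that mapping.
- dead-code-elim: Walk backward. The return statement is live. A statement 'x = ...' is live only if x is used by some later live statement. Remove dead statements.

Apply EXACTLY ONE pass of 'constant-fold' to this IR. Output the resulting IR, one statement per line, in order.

Applying constant-fold statement-by-statement:
  [1] x = 8  (unchanged)
  [2] b = x + 3  (unchanged)
  [3] z = 2  (unchanged)
  [4] v = 2 * 1  -> v = 2
  [5] y = 4 - x  (unchanged)
  [6] t = 9 - 8  -> t = 1
  [7] a = 7 * z  (unchanged)
  [8] return b  (unchanged)
Result (8 stmts):
  x = 8
  b = x + 3
  z = 2
  v = 2
  y = 4 - x
  t = 1
  a = 7 * z
  return b

Answer: x = 8
b = x + 3
z = 2
v = 2
y = 4 - x
t = 1
a = 7 * z
return b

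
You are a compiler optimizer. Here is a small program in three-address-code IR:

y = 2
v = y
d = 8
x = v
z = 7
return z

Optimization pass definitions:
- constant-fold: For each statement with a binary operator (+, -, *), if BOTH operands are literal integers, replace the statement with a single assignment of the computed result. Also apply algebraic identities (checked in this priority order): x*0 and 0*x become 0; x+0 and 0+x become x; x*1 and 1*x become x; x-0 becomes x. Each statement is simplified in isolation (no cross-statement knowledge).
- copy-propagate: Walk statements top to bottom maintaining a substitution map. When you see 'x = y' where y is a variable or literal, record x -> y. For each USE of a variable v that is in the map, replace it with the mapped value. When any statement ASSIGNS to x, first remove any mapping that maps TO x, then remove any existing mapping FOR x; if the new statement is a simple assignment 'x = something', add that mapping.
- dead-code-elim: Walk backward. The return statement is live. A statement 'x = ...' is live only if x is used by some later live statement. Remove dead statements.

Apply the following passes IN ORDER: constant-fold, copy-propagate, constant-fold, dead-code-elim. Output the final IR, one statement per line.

Answer: return 7

Derivation:
Initial IR:
  y = 2
  v = y
  d = 8
  x = v
  z = 7
  return z
After constant-fold (6 stmts):
  y = 2
  v = y
  d = 8
  x = v
  z = 7
  return z
After copy-propagate (6 stmts):
  y = 2
  v = 2
  d = 8
  x = 2
  z = 7
  return 7
After constant-fold (6 stmts):
  y = 2
  v = 2
  d = 8
  x = 2
  z = 7
  return 7
After dead-code-elim (1 stmts):
  return 7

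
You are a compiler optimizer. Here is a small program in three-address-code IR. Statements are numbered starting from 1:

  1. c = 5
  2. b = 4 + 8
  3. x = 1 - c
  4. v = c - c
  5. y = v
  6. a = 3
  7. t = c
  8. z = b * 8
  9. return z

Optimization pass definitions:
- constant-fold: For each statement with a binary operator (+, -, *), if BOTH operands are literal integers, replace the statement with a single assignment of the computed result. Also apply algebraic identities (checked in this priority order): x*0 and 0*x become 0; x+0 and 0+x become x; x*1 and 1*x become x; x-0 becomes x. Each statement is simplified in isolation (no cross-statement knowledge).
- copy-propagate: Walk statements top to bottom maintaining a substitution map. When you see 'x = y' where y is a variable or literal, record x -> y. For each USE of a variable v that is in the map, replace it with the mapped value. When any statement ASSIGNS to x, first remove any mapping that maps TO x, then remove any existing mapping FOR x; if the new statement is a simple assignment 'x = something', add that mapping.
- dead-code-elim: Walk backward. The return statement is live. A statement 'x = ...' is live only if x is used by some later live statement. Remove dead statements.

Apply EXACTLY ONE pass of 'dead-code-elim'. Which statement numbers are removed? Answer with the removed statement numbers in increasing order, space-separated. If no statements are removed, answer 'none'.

Answer: 1 3 4 5 6 7

Derivation:
Backward liveness scan:
Stmt 1 'c = 5': DEAD (c not in live set [])
Stmt 2 'b = 4 + 8': KEEP (b is live); live-in = []
Stmt 3 'x = 1 - c': DEAD (x not in live set ['b'])
Stmt 4 'v = c - c': DEAD (v not in live set ['b'])
Stmt 5 'y = v': DEAD (y not in live set ['b'])
Stmt 6 'a = 3': DEAD (a not in live set ['b'])
Stmt 7 't = c': DEAD (t not in live set ['b'])
Stmt 8 'z = b * 8': KEEP (z is live); live-in = ['b']
Stmt 9 'return z': KEEP (return); live-in = ['z']
Removed statement numbers: [1, 3, 4, 5, 6, 7]
Surviving IR:
  b = 4 + 8
  z = b * 8
  return z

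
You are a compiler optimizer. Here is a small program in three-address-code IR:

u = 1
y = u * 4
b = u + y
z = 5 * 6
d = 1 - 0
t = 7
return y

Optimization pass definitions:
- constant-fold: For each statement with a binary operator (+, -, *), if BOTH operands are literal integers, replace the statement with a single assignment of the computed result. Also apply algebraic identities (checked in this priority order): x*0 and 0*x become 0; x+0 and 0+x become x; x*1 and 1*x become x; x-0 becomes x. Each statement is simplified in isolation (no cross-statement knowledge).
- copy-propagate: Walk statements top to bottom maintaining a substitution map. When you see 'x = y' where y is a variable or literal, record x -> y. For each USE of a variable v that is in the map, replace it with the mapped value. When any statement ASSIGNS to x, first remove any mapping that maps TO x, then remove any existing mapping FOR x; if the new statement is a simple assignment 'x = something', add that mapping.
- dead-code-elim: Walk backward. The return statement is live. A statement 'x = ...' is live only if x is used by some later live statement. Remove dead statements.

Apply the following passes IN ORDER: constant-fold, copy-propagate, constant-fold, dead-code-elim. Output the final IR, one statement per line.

Answer: y = 4
return y

Derivation:
Initial IR:
  u = 1
  y = u * 4
  b = u + y
  z = 5 * 6
  d = 1 - 0
  t = 7
  return y
After constant-fold (7 stmts):
  u = 1
  y = u * 4
  b = u + y
  z = 30
  d = 1
  t = 7
  return y
After copy-propagate (7 stmts):
  u = 1
  y = 1 * 4
  b = 1 + y
  z = 30
  d = 1
  t = 7
  return y
After constant-fold (7 stmts):
  u = 1
  y = 4
  b = 1 + y
  z = 30
  d = 1
  t = 7
  return y
After dead-code-elim (2 stmts):
  y = 4
  return y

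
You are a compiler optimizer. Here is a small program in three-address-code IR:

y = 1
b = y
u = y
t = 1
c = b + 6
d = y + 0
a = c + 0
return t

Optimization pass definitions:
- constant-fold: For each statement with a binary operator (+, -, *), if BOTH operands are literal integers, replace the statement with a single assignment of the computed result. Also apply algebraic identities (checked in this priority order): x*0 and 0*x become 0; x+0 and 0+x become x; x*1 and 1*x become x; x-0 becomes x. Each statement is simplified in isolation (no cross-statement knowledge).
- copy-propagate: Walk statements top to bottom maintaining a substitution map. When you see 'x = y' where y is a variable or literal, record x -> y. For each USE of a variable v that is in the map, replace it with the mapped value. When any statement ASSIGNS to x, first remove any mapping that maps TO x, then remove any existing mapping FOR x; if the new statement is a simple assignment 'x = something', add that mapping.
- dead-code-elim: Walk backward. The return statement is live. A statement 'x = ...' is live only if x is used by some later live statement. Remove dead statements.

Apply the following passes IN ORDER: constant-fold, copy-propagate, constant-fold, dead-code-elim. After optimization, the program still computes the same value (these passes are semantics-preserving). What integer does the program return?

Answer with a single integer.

Initial IR:
  y = 1
  b = y
  u = y
  t = 1
  c = b + 6
  d = y + 0
  a = c + 0
  return t
After constant-fold (8 stmts):
  y = 1
  b = y
  u = y
  t = 1
  c = b + 6
  d = y
  a = c
  return t
After copy-propagate (8 stmts):
  y = 1
  b = 1
  u = 1
  t = 1
  c = 1 + 6
  d = 1
  a = c
  return 1
After constant-fold (8 stmts):
  y = 1
  b = 1
  u = 1
  t = 1
  c = 7
  d = 1
  a = c
  return 1
After dead-code-elim (1 stmts):
  return 1
Evaluate:
  y = 1  =>  y = 1
  b = y  =>  b = 1
  u = y  =>  u = 1
  t = 1  =>  t = 1
  c = b + 6  =>  c = 7
  d = y + 0  =>  d = 1
  a = c + 0  =>  a = 7
  return t = 1

Answer: 1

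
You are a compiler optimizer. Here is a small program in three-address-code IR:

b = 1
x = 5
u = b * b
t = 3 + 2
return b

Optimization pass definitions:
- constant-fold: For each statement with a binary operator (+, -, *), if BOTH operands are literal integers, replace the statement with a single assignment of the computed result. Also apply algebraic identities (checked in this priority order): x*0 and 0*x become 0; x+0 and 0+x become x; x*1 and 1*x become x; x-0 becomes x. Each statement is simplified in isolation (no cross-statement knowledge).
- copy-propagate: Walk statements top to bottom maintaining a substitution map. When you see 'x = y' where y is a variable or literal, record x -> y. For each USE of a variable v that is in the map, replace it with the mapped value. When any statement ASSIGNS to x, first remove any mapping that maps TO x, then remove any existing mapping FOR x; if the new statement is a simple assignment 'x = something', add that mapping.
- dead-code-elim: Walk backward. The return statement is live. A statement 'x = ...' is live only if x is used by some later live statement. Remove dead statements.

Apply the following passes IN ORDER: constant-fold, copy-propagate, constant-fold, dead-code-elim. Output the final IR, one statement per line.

Answer: return 1

Derivation:
Initial IR:
  b = 1
  x = 5
  u = b * b
  t = 3 + 2
  return b
After constant-fold (5 stmts):
  b = 1
  x = 5
  u = b * b
  t = 5
  return b
After copy-propagate (5 stmts):
  b = 1
  x = 5
  u = 1 * 1
  t = 5
  return 1
After constant-fold (5 stmts):
  b = 1
  x = 5
  u = 1
  t = 5
  return 1
After dead-code-elim (1 stmts):
  return 1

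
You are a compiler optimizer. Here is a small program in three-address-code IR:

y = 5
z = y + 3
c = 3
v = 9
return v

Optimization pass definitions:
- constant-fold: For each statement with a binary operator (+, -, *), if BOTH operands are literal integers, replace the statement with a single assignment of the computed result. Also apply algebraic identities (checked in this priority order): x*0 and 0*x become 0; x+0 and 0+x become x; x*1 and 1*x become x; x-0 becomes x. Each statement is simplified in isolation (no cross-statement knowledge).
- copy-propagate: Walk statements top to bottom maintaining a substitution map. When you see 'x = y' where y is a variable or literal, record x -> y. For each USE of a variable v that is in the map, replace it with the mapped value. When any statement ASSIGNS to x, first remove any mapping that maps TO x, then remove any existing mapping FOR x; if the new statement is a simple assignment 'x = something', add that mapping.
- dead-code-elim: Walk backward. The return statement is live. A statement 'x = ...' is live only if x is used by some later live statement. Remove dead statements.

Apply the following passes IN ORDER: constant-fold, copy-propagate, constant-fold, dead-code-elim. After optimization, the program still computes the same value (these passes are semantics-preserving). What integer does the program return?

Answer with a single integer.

Initial IR:
  y = 5
  z = y + 3
  c = 3
  v = 9
  return v
After constant-fold (5 stmts):
  y = 5
  z = y + 3
  c = 3
  v = 9
  return v
After copy-propagate (5 stmts):
  y = 5
  z = 5 + 3
  c = 3
  v = 9
  return 9
After constant-fold (5 stmts):
  y = 5
  z = 8
  c = 3
  v = 9
  return 9
After dead-code-elim (1 stmts):
  return 9
Evaluate:
  y = 5  =>  y = 5
  z = y + 3  =>  z = 8
  c = 3  =>  c = 3
  v = 9  =>  v = 9
  return v = 9

Answer: 9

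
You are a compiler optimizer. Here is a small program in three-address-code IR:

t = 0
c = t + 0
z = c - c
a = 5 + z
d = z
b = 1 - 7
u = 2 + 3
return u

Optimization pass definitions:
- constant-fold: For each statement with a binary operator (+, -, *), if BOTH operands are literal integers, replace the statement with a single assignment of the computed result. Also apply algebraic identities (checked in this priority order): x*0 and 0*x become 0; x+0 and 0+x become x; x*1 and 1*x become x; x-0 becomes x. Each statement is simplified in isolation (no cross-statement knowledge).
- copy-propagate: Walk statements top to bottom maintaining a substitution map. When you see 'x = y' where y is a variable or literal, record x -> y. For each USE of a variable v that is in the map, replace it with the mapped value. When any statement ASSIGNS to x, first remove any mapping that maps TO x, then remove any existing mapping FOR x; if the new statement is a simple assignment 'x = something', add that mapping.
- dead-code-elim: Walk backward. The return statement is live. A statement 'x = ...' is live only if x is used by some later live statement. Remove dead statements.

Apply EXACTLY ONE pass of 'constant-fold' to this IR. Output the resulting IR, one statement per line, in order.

Applying constant-fold statement-by-statement:
  [1] t = 0  (unchanged)
  [2] c = t + 0  -> c = t
  [3] z = c - c  (unchanged)
  [4] a = 5 + z  (unchanged)
  [5] d = z  (unchanged)
  [6] b = 1 - 7  -> b = -6
  [7] u = 2 + 3  -> u = 5
  [8] return u  (unchanged)
Result (8 stmts):
  t = 0
  c = t
  z = c - c
  a = 5 + z
  d = z
  b = -6
  u = 5
  return u

Answer: t = 0
c = t
z = c - c
a = 5 + z
d = z
b = -6
u = 5
return u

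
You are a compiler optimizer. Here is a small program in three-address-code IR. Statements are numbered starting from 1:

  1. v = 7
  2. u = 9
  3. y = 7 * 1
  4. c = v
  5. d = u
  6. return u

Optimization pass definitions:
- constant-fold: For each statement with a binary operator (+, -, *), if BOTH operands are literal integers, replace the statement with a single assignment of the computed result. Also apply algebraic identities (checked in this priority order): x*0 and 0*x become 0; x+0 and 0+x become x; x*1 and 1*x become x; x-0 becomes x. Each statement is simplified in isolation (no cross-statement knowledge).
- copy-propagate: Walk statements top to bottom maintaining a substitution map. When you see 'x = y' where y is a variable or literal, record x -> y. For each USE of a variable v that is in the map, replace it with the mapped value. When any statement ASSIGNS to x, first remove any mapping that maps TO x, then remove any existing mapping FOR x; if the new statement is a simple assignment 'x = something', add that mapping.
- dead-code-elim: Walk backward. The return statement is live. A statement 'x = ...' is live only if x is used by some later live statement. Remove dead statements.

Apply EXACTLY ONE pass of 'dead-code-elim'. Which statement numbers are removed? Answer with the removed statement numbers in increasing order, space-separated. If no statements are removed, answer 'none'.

Backward liveness scan:
Stmt 1 'v = 7': DEAD (v not in live set [])
Stmt 2 'u = 9': KEEP (u is live); live-in = []
Stmt 3 'y = 7 * 1': DEAD (y not in live set ['u'])
Stmt 4 'c = v': DEAD (c not in live set ['u'])
Stmt 5 'd = u': DEAD (d not in live set ['u'])
Stmt 6 'return u': KEEP (return); live-in = ['u']
Removed statement numbers: [1, 3, 4, 5]
Surviving IR:
  u = 9
  return u

Answer: 1 3 4 5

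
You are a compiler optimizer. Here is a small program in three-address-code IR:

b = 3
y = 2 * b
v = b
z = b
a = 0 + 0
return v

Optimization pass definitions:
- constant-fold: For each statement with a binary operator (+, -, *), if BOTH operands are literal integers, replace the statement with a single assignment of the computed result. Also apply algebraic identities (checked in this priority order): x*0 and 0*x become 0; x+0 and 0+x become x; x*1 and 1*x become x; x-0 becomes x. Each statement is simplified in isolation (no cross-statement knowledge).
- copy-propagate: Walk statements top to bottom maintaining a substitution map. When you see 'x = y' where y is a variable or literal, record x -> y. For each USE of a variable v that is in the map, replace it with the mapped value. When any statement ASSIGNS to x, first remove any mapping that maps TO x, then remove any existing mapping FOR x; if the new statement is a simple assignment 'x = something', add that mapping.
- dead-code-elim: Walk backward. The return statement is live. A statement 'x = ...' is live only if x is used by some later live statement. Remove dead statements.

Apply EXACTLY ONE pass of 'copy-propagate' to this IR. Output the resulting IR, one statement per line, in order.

Applying copy-propagate statement-by-statement:
  [1] b = 3  (unchanged)
  [2] y = 2 * b  -> y = 2 * 3
  [3] v = b  -> v = 3
  [4] z = b  -> z = 3
  [5] a = 0 + 0  (unchanged)
  [6] return v  -> return 3
Result (6 stmts):
  b = 3
  y = 2 * 3
  v = 3
  z = 3
  a = 0 + 0
  return 3

Answer: b = 3
y = 2 * 3
v = 3
z = 3
a = 0 + 0
return 3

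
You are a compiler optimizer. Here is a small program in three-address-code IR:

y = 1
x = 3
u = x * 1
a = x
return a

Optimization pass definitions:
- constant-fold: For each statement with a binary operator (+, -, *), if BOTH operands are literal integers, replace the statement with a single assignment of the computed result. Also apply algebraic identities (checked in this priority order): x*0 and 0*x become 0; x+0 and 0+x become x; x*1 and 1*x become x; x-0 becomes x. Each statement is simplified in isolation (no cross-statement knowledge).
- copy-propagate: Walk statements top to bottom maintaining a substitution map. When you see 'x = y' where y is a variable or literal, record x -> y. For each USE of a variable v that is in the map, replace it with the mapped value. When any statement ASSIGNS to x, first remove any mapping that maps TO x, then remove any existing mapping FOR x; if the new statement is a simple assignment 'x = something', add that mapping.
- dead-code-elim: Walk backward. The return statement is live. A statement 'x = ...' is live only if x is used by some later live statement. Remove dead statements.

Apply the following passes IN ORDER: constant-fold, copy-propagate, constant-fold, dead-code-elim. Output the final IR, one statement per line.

Initial IR:
  y = 1
  x = 3
  u = x * 1
  a = x
  return a
After constant-fold (5 stmts):
  y = 1
  x = 3
  u = x
  a = x
  return a
After copy-propagate (5 stmts):
  y = 1
  x = 3
  u = 3
  a = 3
  return 3
After constant-fold (5 stmts):
  y = 1
  x = 3
  u = 3
  a = 3
  return 3
After dead-code-elim (1 stmts):
  return 3

Answer: return 3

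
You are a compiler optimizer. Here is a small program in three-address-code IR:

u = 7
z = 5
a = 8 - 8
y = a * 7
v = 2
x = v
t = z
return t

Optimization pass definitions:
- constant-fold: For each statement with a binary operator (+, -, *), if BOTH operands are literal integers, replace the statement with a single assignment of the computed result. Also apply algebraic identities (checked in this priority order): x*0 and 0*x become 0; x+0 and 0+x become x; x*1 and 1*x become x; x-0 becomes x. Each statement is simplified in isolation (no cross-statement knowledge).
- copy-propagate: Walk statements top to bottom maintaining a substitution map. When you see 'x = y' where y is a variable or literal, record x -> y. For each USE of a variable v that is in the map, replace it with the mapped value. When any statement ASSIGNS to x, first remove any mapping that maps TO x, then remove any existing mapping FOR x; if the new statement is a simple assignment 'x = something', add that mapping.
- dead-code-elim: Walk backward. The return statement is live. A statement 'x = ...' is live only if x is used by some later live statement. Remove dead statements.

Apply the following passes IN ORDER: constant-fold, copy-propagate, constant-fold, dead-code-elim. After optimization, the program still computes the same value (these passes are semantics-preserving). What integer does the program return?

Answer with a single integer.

Answer: 5

Derivation:
Initial IR:
  u = 7
  z = 5
  a = 8 - 8
  y = a * 7
  v = 2
  x = v
  t = z
  return t
After constant-fold (8 stmts):
  u = 7
  z = 5
  a = 0
  y = a * 7
  v = 2
  x = v
  t = z
  return t
After copy-propagate (8 stmts):
  u = 7
  z = 5
  a = 0
  y = 0 * 7
  v = 2
  x = 2
  t = 5
  return 5
After constant-fold (8 stmts):
  u = 7
  z = 5
  a = 0
  y = 0
  v = 2
  x = 2
  t = 5
  return 5
After dead-code-elim (1 stmts):
  return 5
Evaluate:
  u = 7  =>  u = 7
  z = 5  =>  z = 5
  a = 8 - 8  =>  a = 0
  y = a * 7  =>  y = 0
  v = 2  =>  v = 2
  x = v  =>  x = 2
  t = z  =>  t = 5
  return t = 5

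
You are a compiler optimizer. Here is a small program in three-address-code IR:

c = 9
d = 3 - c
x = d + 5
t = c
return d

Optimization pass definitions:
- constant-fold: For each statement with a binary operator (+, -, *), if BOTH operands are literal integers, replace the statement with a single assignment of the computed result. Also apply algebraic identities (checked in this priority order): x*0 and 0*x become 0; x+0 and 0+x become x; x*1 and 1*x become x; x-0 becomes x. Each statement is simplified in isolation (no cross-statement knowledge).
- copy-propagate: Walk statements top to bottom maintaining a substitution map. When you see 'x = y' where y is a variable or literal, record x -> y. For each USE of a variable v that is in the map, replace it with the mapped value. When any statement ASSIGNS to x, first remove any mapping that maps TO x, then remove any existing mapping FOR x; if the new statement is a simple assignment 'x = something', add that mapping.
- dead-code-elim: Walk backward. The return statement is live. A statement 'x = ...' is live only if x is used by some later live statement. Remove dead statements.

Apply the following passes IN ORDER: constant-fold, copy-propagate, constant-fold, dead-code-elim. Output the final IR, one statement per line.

Answer: d = -6
return d

Derivation:
Initial IR:
  c = 9
  d = 3 - c
  x = d + 5
  t = c
  return d
After constant-fold (5 stmts):
  c = 9
  d = 3 - c
  x = d + 5
  t = c
  return d
After copy-propagate (5 stmts):
  c = 9
  d = 3 - 9
  x = d + 5
  t = 9
  return d
After constant-fold (5 stmts):
  c = 9
  d = -6
  x = d + 5
  t = 9
  return d
After dead-code-elim (2 stmts):
  d = -6
  return d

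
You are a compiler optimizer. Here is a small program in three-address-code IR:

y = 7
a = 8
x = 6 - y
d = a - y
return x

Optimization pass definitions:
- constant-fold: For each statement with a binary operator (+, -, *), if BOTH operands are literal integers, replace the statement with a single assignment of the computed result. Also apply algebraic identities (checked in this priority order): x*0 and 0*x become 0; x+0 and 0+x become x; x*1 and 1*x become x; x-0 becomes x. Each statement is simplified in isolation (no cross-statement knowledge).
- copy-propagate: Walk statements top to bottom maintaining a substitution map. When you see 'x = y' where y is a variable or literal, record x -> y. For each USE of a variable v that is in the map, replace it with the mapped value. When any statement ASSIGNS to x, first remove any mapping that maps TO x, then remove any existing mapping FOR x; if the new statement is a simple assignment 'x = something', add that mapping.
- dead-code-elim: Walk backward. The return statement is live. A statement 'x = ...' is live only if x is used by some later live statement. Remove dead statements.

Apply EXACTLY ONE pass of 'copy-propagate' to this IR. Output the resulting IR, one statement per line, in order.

Answer: y = 7
a = 8
x = 6 - 7
d = 8 - 7
return x

Derivation:
Applying copy-propagate statement-by-statement:
  [1] y = 7  (unchanged)
  [2] a = 8  (unchanged)
  [3] x = 6 - y  -> x = 6 - 7
  [4] d = a - y  -> d = 8 - 7
  [5] return x  (unchanged)
Result (5 stmts):
  y = 7
  a = 8
  x = 6 - 7
  d = 8 - 7
  return x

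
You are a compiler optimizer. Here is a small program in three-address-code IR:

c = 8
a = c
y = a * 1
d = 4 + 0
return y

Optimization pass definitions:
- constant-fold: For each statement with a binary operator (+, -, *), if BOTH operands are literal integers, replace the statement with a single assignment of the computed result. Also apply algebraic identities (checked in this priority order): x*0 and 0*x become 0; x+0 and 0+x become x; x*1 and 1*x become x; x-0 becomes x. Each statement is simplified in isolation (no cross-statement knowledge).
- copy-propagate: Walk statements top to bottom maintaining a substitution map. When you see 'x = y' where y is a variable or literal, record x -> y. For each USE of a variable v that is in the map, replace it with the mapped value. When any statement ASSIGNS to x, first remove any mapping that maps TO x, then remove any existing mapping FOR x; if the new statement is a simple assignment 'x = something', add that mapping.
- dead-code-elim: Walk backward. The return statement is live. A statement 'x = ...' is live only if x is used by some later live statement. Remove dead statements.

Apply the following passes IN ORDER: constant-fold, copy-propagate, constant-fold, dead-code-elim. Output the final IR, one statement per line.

Initial IR:
  c = 8
  a = c
  y = a * 1
  d = 4 + 0
  return y
After constant-fold (5 stmts):
  c = 8
  a = c
  y = a
  d = 4
  return y
After copy-propagate (5 stmts):
  c = 8
  a = 8
  y = 8
  d = 4
  return 8
After constant-fold (5 stmts):
  c = 8
  a = 8
  y = 8
  d = 4
  return 8
After dead-code-elim (1 stmts):
  return 8

Answer: return 8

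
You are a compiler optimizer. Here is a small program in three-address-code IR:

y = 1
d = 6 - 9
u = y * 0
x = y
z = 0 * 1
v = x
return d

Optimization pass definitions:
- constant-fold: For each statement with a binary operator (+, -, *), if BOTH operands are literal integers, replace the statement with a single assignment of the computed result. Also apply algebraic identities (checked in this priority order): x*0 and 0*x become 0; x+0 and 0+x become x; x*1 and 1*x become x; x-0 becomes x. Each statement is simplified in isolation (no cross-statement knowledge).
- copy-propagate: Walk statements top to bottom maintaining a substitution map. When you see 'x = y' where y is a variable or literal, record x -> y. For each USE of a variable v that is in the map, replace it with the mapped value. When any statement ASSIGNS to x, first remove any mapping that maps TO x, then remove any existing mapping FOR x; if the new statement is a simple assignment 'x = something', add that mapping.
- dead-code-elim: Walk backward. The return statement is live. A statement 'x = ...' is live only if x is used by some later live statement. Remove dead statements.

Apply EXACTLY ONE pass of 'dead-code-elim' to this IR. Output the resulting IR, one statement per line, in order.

Answer: d = 6 - 9
return d

Derivation:
Applying dead-code-elim statement-by-statement:
  [7] return d  -> KEEP (return); live=['d']
  [6] v = x  -> DEAD (v not live)
  [5] z = 0 * 1  -> DEAD (z not live)
  [4] x = y  -> DEAD (x not live)
  [3] u = y * 0  -> DEAD (u not live)
  [2] d = 6 - 9  -> KEEP; live=[]
  [1] y = 1  -> DEAD (y not live)
Result (2 stmts):
  d = 6 - 9
  return d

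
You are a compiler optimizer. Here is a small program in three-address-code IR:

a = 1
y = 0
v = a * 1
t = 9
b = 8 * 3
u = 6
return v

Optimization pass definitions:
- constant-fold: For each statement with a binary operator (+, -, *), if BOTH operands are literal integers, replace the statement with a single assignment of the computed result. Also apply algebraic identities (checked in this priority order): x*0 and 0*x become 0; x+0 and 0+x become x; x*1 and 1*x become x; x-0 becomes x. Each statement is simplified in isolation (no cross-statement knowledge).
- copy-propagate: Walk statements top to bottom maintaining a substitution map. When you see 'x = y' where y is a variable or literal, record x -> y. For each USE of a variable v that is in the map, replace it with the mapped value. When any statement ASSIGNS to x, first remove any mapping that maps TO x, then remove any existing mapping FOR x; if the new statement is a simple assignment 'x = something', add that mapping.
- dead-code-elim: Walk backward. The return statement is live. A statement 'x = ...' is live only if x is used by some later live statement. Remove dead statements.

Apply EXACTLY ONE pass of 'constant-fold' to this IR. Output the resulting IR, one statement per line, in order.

Answer: a = 1
y = 0
v = a
t = 9
b = 24
u = 6
return v

Derivation:
Applying constant-fold statement-by-statement:
  [1] a = 1  (unchanged)
  [2] y = 0  (unchanged)
  [3] v = a * 1  -> v = a
  [4] t = 9  (unchanged)
  [5] b = 8 * 3  -> b = 24
  [6] u = 6  (unchanged)
  [7] return v  (unchanged)
Result (7 stmts):
  a = 1
  y = 0
  v = a
  t = 9
  b = 24
  u = 6
  return v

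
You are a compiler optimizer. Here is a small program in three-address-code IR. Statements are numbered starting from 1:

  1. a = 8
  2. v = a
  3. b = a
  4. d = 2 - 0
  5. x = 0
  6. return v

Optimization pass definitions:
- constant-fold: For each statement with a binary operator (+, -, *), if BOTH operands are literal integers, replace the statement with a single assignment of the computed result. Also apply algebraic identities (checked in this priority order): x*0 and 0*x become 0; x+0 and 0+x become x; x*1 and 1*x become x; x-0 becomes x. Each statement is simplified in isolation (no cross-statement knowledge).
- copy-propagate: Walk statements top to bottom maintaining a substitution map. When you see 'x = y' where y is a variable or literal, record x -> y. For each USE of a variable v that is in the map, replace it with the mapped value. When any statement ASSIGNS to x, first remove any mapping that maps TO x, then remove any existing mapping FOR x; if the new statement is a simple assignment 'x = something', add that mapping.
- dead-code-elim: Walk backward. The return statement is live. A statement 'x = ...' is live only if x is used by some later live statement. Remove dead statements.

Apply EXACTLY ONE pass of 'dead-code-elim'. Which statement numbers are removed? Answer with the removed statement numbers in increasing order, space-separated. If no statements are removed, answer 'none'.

Answer: 3 4 5

Derivation:
Backward liveness scan:
Stmt 1 'a = 8': KEEP (a is live); live-in = []
Stmt 2 'v = a': KEEP (v is live); live-in = ['a']
Stmt 3 'b = a': DEAD (b not in live set ['v'])
Stmt 4 'd = 2 - 0': DEAD (d not in live set ['v'])
Stmt 5 'x = 0': DEAD (x not in live set ['v'])
Stmt 6 'return v': KEEP (return); live-in = ['v']
Removed statement numbers: [3, 4, 5]
Surviving IR:
  a = 8
  v = a
  return v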